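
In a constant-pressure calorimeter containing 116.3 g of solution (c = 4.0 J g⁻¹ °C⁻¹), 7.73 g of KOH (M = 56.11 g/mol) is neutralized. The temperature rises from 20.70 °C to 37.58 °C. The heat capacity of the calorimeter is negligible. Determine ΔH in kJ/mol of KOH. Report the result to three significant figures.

|ΔT| = |37.58 − 20.70| = 16.88 °C
|q_surr| = (116.3 × 4.0) × 16.88 = 465.2 × 16.88 = 7853 J
n(KOH) = 7.73 / 56.11 = 0.1378 mol
Temperature rose, so q_rxn = −|q_surr| = -7.853 kJ
ΔH = q_rxn / n = -56.99 kJ/mol

ΔH = -57.0 kJ/mol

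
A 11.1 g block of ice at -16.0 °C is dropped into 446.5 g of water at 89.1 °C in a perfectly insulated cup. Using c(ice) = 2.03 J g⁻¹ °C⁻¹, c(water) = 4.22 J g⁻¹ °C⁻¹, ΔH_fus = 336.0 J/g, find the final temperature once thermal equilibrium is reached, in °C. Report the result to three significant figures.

T_f = 84.8 °C

Heat to bring ice to 0 °C and melt it: q₁ = 11.1×2.03×16.0 + 11.1×336.0 = 4090.1 J
Heat the water can supply cooling to 0 °C: 446.5×4.22×89.1 = 167885 J > q₁, so all ice melts.
Energy balance: 446.5×4.22×(89.1 − T) = 4090.1 + 11.1×4.22×(T − 0)
1884.23(89.1 − T) = 4090.1 + 46.842 T
167885 − 4090.1 = 1931.072 T
T = 163794.9 / 1931.072 = 84.82 °C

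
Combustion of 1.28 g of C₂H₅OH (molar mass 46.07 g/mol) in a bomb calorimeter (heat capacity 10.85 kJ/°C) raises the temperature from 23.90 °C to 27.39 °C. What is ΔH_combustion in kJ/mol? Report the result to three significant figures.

ΔT = 27.39 − 23.90 = 3.49 °C
q_cal = C_cal × ΔT = 10.85 × 3.49 = 37.8665 kJ
n = 1.28 / 46.07 = 0.02778 mol
q_rxn = −q_cal = -37.8665 kJ
ΔH = -37.8665 / 0.02778 = -1363 kJ/mol

ΔH = -1360 kJ/mol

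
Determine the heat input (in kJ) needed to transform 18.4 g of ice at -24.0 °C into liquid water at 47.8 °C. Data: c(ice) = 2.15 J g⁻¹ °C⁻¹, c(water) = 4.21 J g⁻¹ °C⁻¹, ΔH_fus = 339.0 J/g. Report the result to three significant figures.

q1 (heat ice -24.0→0.0 °C): 18.4 × 2.15 × 24.0 = 949 J
q2 (melt at 0 °C): 18.4 × 339.0 = 6238 J
q3 (heat water 0.0→47.8 °C): 18.4 × 4.21 × 47.8 = 3703 J
Total: 949 + 6238 + 3703 = 10890 J = 10.9 kJ

q = 10.9 kJ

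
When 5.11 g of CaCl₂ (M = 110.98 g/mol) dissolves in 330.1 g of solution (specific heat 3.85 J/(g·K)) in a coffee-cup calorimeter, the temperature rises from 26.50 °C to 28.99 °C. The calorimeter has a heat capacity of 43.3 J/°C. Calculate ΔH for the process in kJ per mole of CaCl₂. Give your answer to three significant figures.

ΔH = -71.1 kJ/mol

|ΔT| = |28.99 − 26.50| = 2.49 °C
|q_surr| = (330.1 × 3.85 + 43.3) × 2.49 = 1314.185 × 2.49 = 3272 J
n(CaCl₂) = 5.11 / 110.98 = 0.04604 mol
Temperature rose, so q_rxn = −|q_surr| = -3.272 kJ
ΔH = q_rxn / n = -71.07 kJ/mol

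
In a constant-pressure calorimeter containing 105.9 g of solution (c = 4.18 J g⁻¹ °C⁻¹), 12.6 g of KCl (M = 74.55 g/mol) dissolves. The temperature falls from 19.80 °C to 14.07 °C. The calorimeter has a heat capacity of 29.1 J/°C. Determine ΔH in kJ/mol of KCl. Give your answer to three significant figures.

ΔH = 16.0 kJ/mol

|ΔT| = |14.07 − 19.80| = 5.73 °C
|q_surr| = (105.9 × 4.18 + 29.1) × 5.73 = 471.762 × 5.73 = 2703 J
n(KCl) = 12.6 / 74.55 = 0.1690 mol
Temperature fell, so q_rxn = +|q_surr| = 2.703 kJ
ΔH = q_rxn / n = 15.99 kJ/mol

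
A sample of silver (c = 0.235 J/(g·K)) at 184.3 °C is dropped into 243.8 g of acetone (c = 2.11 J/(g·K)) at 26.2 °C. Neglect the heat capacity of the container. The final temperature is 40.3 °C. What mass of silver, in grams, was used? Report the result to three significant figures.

m = 214 g

q_gained = (243.8 × 2.11) × (40.3 − 26.2) = 7253 J
q_lost = m × 0.235 × (184.3 − 40.3) = 33.84 m
m = 7253 / 33.84 = 214 g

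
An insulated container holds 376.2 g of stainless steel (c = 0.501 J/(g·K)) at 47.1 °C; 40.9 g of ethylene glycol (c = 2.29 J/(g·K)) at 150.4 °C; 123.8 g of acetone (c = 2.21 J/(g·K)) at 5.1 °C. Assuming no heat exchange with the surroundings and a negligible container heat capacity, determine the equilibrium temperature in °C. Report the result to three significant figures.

Σ mᵢcᵢ(T − Tᵢ) = 0  ⇒  T = Σ mᵢcᵢTᵢ / Σ mᵢcᵢ
Σ mᵢcᵢ = 376.2×0.501 + 40.9×2.29 + 123.8×2.21 = 555.7352
Σ mᵢcᵢTᵢ = 188.4762×47.1 + 93.661×150.4 + 273.598×5.1 = 24359
T = 24359 / 555.7352 = 43.83 °C

T_f = 43.8 °C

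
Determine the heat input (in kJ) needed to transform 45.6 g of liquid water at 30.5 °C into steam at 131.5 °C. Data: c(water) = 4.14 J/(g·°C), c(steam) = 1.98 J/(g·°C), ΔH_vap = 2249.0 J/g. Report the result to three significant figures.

q = 119 kJ

q1 (heat water 30.5→100.0 °C): 45.6 × 4.14 × 69.5 = 13120 J
q2 (vaporize at 100 °C): 45.6 × 2249.0 = 102554 J
q3 (heat steam 100.0→131.5 °C): 45.6 × 1.98 × 31.5 = 2844 J
Total: 13120 + 102554 + 2844 = 118518 J = 119 kJ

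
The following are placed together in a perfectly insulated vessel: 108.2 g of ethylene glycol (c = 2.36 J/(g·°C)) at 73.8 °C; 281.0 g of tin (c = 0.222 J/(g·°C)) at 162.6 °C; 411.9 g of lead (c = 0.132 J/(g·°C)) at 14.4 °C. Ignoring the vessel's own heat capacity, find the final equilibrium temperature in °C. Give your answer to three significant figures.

Σ mᵢcᵢ(T − Tᵢ) = 0  ⇒  T = Σ mᵢcᵢTᵢ / Σ mᵢcᵢ
Σ mᵢcᵢ = 108.2×2.36 + 281.0×0.222 + 411.9×0.132 = 372.1048
Σ mᵢcᵢTᵢ = 255.352×73.8 + 62.382×162.6 + 54.3708×14.4 = 29771
T = 29771 / 372.1048 = 80.01 °C

T_f = 80.0 °C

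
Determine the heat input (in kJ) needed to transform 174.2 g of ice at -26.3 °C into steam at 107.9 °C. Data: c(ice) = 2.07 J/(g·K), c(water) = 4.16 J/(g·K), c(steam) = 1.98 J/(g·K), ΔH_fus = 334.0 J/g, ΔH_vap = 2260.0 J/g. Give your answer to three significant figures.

q1 (heat ice -26.3→0.0 °C): 174.2 × 2.07 × 26.3 = 9484 J
q2 (melt at 0 °C): 174.2 × 334.0 = 58183 J
q3 (heat water 0.0→100.0 °C): 174.2 × 4.16 × 100.0 = 72467 J
q4 (vaporize at 100 °C): 174.2 × 2260.0 = 393692 J
q5 (heat steam 100.0→107.9 °C): 174.2 × 1.98 × 7.9 = 2725 J
Total: 9484 + 58183 + 72467 + 393692 + 2725 = 536551 J = 537 kJ

q = 537 kJ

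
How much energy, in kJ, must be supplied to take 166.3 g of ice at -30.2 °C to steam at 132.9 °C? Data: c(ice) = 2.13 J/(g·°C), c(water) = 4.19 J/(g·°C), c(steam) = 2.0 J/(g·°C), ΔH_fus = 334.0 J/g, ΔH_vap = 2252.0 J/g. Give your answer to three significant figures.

q1 (heat ice -30.2→0.0 °C): 166.3 × 2.13 × 30.2 = 10697 J
q2 (melt at 0 °C): 166.3 × 334.0 = 55544 J
q3 (heat water 0.0→100.0 °C): 166.3 × 4.19 × 100.0 = 69680 J
q4 (vaporize at 100 °C): 166.3 × 2252.0 = 374508 J
q5 (heat steam 100.0→132.9 °C): 166.3 × 2.0 × 32.9 = 10943 J
Total: 10697 + 55544 + 69680 + 374508 + 10943 = 521372 J = 521 kJ

q = 521 kJ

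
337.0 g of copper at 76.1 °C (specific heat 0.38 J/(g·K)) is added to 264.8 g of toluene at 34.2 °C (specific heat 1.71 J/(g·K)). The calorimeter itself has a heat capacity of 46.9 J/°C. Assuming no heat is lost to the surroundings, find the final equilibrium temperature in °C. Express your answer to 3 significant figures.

T_f = 42.7 °C

Heat lost by copper = heat gained by toluene + calorimeter.
(337.0)(0.38)(76.1 − T) = [(264.8)(1.71) + 46.9](T − 34.2)
128.06 (76.1 − T) = 499.708 (T − 34.2)
9745.4 − 128.06 T = 499.708 T − 17090
26835.4 = 627.768 T
T = 42.747 °C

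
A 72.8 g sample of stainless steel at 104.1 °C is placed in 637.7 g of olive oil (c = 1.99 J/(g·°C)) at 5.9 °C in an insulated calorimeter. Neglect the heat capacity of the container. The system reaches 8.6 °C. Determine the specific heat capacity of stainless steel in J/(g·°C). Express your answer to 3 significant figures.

c = 0.493 J/(g·°C)

q_gained = (637.7 × 1.99) × (8.6 − 5.9) = 3426 J
q_lost = 72.8 × c × (104.1 − 8.6) = 6952.4 c
Set equal: c = 3426 / 6952.4 = 0.493 J/(g·°C)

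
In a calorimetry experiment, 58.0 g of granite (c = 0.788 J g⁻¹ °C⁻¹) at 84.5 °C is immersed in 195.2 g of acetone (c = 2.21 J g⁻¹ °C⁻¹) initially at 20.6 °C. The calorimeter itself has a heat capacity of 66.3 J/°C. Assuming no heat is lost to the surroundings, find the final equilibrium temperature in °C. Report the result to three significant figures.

T_f = 26.0 °C

Heat lost by granite = heat gained by acetone + calorimeter.
(58.0)(0.788)(84.5 − T) = [(195.2)(2.21) + 66.3](T − 20.6)
45.704 (84.5 − T) = 497.692 (T − 20.6)
3862.0 − 45.704 T = 497.692 T − 10252
14114.0 = 543.396 T
T = 25.97 °C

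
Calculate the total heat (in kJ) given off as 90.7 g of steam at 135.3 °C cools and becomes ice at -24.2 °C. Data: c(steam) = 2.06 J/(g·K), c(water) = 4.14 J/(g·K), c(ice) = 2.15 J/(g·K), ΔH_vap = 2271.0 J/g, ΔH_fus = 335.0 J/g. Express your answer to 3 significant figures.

q1 (cool steam 135.3→100 °C): 90.7 × 2.06 × 35.3 = 6596 J
q2 (condense at 100 °C): 90.7 × 2271.0 = 205980 J
q3 (cool water 100→0 °C): 90.7 × 4.14 × 100.0 = 37550 J
q4 (freeze at 0 °C): 90.7 × 335.0 = 30385 J
q5 (cool ice 0→-24.2 °C): 90.7 × 2.15 × 24.2 = 4719 J
Total: 6596 + 205980 + 37550 + 30385 + 4719 = 285230 J = 285 kJ

q = 285 kJ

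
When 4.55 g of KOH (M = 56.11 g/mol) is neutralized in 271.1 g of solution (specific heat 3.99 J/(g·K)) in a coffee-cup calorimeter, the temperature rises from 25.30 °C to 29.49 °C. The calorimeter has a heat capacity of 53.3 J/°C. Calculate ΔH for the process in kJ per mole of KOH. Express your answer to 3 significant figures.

ΔH = -58.6 kJ/mol

|ΔT| = |29.49 − 25.30| = 4.19 °C
|q_surr| = (271.1 × 3.99 + 53.3) × 4.19 = 1134.989 × 4.19 = 4755.6 J
n(KOH) = 4.55 / 56.11 = 0.081091 mol
Temperature rose, so q_rxn = −|q_surr| = -4.7556 kJ
ΔH = q_rxn / n = -58.645 kJ/mol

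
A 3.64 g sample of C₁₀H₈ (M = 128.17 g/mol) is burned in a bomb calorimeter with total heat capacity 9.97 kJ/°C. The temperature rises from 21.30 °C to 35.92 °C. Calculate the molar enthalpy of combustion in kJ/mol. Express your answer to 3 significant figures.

ΔT = 35.92 − 21.30 = 14.62 °C
q_cal = C_cal × ΔT = 9.97 × 14.62 = 145.7614 kJ
n = 3.64 / 128.17 = 0.02840 mol
q_rxn = −q_cal = -145.7614 kJ
ΔH = -145.7614 / 0.02840 = -5132 kJ/mol

ΔH = -5130 kJ/mol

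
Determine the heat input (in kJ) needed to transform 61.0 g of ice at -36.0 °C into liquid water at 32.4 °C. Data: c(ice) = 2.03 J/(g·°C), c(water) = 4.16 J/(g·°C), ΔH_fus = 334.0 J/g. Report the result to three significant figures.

q = 33.1 kJ

q1 (heat ice -36.0→0.0 °C): 61.0 × 2.03 × 36.0 = 4458 J
q2 (melt at 0 °C): 61.0 × 334.0 = 20374 J
q3 (heat water 0.0→32.4 °C): 61.0 × 4.16 × 32.4 = 8222 J
Total: 4458 + 20374 + 8222 = 33054 J = 33.1 kJ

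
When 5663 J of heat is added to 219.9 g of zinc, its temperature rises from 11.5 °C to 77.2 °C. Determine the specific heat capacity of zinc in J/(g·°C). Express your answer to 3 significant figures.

c = q / (m ΔT) = 5663 / (219.9 × 65.7)
c = 5663 / 14447.43 = 0.392 J/(g·°C)

c = 0.392 J/(g·°C)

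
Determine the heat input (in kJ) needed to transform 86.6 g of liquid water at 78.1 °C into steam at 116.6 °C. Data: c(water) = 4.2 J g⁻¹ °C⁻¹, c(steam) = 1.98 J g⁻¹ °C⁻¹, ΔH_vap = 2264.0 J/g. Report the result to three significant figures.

q1 (heat water 78.1→100.0 °C): 86.6 × 4.2 × 21.9 = 7965 J
q2 (vaporize at 100 °C): 86.6 × 2264.0 = 196062 J
q3 (heat steam 100.0→116.6 °C): 86.6 × 1.98 × 16.6 = 2846 J
Total: 7965 + 196062 + 2846 = 206873 J = 207 kJ

q = 207 kJ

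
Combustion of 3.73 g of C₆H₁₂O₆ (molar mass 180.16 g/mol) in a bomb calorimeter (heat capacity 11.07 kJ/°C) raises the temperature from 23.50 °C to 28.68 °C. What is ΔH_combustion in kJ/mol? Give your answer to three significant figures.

ΔT = 28.68 − 23.50 = 5.18 °C
q_cal = C_cal × ΔT = 11.07 × 5.18 = 57.3426 kJ
n = 3.73 / 180.16 = 0.02070 mol
q_rxn = −q_cal = -57.3426 kJ
ΔH = -57.3426 / 0.02070 = -2770 kJ/mol

ΔH = -2770 kJ/mol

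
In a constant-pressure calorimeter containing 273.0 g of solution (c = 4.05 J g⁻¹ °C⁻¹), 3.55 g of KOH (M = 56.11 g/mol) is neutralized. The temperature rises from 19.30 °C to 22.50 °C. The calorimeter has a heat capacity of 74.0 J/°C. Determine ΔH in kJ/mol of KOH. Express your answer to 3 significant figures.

ΔH = -59.7 kJ/mol

|ΔT| = |22.50 − 19.30| = 3.20 °C
|q_surr| = (273.0 × 4.05 + 74.0) × 3.20 = 1179.65 × 3.20 = 3775 J
n(KOH) = 3.55 / 56.11 = 0.06327 mol
Temperature rose, so q_rxn = −|q_surr| = -3.775 kJ
ΔH = q_rxn / n = -59.66 kJ/mol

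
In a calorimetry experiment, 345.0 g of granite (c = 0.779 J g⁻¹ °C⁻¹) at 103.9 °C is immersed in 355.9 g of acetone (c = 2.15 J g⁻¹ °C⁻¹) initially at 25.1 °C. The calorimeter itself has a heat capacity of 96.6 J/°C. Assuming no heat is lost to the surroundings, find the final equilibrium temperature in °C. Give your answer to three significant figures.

T_f = 43.8 °C

Heat lost by granite = heat gained by acetone + calorimeter.
(345.0)(0.779)(103.9 − T) = [(355.9)(2.15) + 96.6](T − 25.1)
268.755 (103.9 − T) = 861.785 (T − 25.1)
27924 − 268.755 T = 861.785 T − 21631
49555 = 1130.540 T
T = 43.83 °C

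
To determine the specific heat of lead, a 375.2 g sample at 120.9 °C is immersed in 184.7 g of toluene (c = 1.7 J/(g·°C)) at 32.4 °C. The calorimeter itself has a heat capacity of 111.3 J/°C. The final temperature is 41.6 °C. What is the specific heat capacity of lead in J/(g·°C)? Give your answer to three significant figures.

c = 0.132 J/(g·°C)

q_gained = (184.7 × 1.7 + 111.3) × (41.6 − 32.4) = 3913 J
q_lost = 375.2 × c × (120.9 − 41.6) = 29753.36 c
Set equal: c = 3913 / 29753.36 = 0.132 J/(g·°C)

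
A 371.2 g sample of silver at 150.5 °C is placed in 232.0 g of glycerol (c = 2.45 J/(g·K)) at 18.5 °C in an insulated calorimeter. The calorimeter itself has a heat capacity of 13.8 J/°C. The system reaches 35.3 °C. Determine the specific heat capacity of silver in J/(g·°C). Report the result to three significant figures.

q_gained = (232.0 × 2.45 + 13.8) × (35.3 − 18.5) = 9781 J
q_lost = 371.2 × c × (150.5 − 35.3) = 42762.24 c
Set equal: c = 9781 / 42762.24 = 0.229 J/(g·°C)

c = 0.229 J/(g·°C)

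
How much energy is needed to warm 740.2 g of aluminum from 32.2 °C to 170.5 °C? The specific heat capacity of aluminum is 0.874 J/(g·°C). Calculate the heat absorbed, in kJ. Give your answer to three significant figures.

q = m c ΔT = 740.2 × 0.874 × (170.5 − 32.2)
q = 740.2 × 0.874 × 138.3 = 89470 J = 89.5 kJ

q = 89.5 kJ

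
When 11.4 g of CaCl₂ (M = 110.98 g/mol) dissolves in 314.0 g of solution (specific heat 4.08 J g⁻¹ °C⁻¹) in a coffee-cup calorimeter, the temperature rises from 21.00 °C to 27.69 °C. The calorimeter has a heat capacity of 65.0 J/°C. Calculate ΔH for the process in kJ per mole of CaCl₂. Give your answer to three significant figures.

ΔH = -87.7 kJ/mol

|ΔT| = |27.69 − 21.00| = 6.69 °C
|q_surr| = (314.0 × 4.08 + 65.0) × 6.69 = 1346.12 × 6.69 = 9006 J
n(CaCl₂) = 11.4 / 110.98 = 0.1027 mol
Temperature rose, so q_rxn = −|q_surr| = -9.006 kJ
ΔH = q_rxn / n = -87.69 kJ/mol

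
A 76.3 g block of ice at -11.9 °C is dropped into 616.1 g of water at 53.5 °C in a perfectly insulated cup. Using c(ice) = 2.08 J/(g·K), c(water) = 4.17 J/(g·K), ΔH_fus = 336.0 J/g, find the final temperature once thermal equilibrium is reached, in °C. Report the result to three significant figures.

Heat to bring ice to 0 °C and melt it: q₁ = 76.3×2.08×11.9 + 76.3×336.0 = 27525 J
Heat the water can supply cooling to 0 °C: 616.1×4.17×53.5 = 137449 J > q₁, so all ice melts.
Energy balance: 616.1×4.17×(53.5 − T) = 27525 + 76.3×4.17×(T − 0)
2569.137(53.5 − T) = 27525 + 318.171 T
137449 − 27525 = 2887.308 T
T = 109924 / 2887.308 = 38.07 °C

T_f = 38.1 °C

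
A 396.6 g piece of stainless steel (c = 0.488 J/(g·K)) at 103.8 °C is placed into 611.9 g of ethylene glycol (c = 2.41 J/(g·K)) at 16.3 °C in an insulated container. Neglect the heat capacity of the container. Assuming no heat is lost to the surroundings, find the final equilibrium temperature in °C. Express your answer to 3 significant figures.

T_f = 26.5 °C

Heat lost by stainless steel = heat gained by ethylene glycol.
(396.6)(0.488)(103.8 − T) = (611.9)(2.41)(T − 16.3)
193.5408 (103.8 − T) = 1474.679 (T − 16.3)
20090 − 193.5408 T = 1474.679 T − 24037
44127 = 1668.2198 T
T = 26.45 °C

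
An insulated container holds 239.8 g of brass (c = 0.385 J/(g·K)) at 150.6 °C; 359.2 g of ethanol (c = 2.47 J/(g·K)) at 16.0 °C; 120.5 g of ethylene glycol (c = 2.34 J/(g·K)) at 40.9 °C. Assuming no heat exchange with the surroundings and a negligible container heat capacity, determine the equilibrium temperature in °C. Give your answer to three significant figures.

T_f = 31.4 °C

Σ mᵢcᵢ(T − Tᵢ) = 0  ⇒  T = Σ mᵢcᵢTᵢ / Σ mᵢcᵢ
Σ mᵢcᵢ = 239.8×0.385 + 359.2×2.47 + 120.5×2.34 = 1261.517
Σ mᵢcᵢTᵢ = 92.323×150.6 + 887.224×16.0 + 281.97×40.9 = 39632
T = 39632 / 1261.517 = 31.42 °C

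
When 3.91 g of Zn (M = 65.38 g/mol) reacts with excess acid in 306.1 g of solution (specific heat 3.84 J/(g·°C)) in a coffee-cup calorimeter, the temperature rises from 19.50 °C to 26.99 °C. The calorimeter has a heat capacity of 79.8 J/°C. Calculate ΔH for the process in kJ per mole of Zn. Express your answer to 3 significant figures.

|ΔT| = |26.99 − 19.50| = 7.49 °C
|q_surr| = (306.1 × 3.84 + 79.8) × 7.49 = 1255.224 × 7.49 = 9402 J
n(Zn) = 3.91 / 65.38 = 0.05980 mol
Temperature rose, so q_rxn = −|q_surr| = -9.402 kJ
ΔH = q_rxn / n = -157.2 kJ/mol

ΔH = -157 kJ/mol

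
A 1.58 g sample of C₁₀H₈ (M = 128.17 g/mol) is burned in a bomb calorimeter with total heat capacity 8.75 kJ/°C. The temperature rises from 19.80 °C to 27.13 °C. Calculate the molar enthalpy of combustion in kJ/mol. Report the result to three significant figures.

ΔT = 27.13 − 19.80 = 7.33 °C
q_cal = C_cal × ΔT = 8.75 × 7.33 = 64.1375 kJ
n = 1.58 / 128.17 = 0.01233 mol
q_rxn = −q_cal = -64.1375 kJ
ΔH = -64.1375 / 0.01233 = -5202 kJ/mol

ΔH = -5200 kJ/mol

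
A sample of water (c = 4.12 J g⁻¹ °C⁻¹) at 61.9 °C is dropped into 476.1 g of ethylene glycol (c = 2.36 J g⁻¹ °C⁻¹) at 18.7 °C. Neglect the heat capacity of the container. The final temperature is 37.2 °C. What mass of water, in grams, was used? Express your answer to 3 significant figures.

m = 204 g

q_gained = (476.1 × 2.36) × (37.2 − 18.7) = 20790 J
q_lost = m × 4.12 × (61.9 − 37.2) = 101.764 m
m = 20790 / 101.764 = 204 g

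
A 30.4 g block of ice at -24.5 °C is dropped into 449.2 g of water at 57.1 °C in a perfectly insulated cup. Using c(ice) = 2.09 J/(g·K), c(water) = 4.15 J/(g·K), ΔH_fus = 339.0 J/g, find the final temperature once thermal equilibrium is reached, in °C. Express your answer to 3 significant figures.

T_f = 47.5 °C

Heat to bring ice to 0 °C and melt it: q₁ = 30.4×2.09×24.5 + 30.4×339.0 = 11862 J
Heat the water can supply cooling to 0 °C: 449.2×4.15×57.1 = 106445 J > q₁, so all ice melts.
Energy balance: 449.2×4.15×(57.1 − T) = 11862 + 30.4×4.15×(T − 0)
1864.18(57.1 − T) = 11862 + 126.16 T
106445 − 11862 = 1990.34 T
T = 94583 / 1990.34 = 47.52 °C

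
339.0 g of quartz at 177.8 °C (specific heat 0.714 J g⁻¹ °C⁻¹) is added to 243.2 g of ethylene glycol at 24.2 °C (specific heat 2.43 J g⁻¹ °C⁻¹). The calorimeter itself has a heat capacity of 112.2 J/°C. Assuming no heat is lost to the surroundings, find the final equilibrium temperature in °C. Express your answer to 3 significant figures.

Heat lost by quartz = heat gained by ethylene glycol + calorimeter.
(339.0)(0.714)(177.8 − T) = [(243.2)(2.43) + 112.2](T − 24.2)
242.046 (177.8 − T) = 703.176 (T − 24.2)
43036 − 242.046 T = 703.176 T − 17017
60053 = 945.222 T
T = 63.53 °C

T_f = 63.5 °C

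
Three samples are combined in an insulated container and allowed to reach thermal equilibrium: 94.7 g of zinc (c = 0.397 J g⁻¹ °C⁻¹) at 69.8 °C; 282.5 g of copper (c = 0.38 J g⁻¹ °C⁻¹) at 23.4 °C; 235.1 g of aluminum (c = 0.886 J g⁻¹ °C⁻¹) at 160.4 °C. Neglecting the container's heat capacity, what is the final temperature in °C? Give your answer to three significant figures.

T_f = 109 °C

Σ mᵢcᵢ(T − Tᵢ) = 0  ⇒  T = Σ mᵢcᵢTᵢ / Σ mᵢcᵢ
Σ mᵢcᵢ = 94.7×0.397 + 282.5×0.38 + 235.1×0.886 = 353.2445
Σ mᵢcᵢTᵢ = 37.5959×69.8 + 107.35×23.4 + 208.2986×160.4 = 38547
T = 38547 / 353.2445 = 109.1 °C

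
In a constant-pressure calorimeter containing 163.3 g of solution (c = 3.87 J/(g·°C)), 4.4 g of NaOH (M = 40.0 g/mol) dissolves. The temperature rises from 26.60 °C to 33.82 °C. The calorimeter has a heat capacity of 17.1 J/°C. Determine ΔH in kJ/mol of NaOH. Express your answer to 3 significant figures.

ΔH = -42.6 kJ/mol

|ΔT| = |33.82 − 26.60| = 7.22 °C
|q_surr| = (163.3 × 3.87 + 17.1) × 7.22 = 649.071 × 7.22 = 4686 J
n(NaOH) = 4.4 / 40.0 = 0.1100 mol
Temperature rose, so q_rxn = −|q_surr| = -4.686 kJ
ΔH = q_rxn / n = -42.60 kJ/mol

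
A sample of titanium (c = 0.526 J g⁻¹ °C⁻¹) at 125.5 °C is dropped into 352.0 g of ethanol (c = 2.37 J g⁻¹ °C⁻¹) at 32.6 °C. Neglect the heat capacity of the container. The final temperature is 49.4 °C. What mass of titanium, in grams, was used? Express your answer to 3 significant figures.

q_gained = (352.0 × 2.37) × (49.4 − 32.6) = 14020 J
q_lost = m × 0.526 × (125.5 − 49.4) = 40.0286 m
m = 14020 / 40.0286 = 350 g

m = 350 g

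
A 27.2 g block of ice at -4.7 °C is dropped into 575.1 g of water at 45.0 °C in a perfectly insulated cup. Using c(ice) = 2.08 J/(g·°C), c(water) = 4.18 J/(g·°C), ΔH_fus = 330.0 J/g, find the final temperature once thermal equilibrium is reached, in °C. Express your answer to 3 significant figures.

T_f = 39.3 °C

Heat to bring ice to 0 °C and melt it: q₁ = 27.2×2.08×4.7 + 27.2×330.0 = 9241.9 J
Heat the water can supply cooling to 0 °C: 575.1×4.18×45.0 = 108176 J > q₁, so all ice melts.
Energy balance: 575.1×4.18×(45.0 − T) = 9241.9 + 27.2×4.18×(T − 0)
2403.918(45.0 − T) = 9241.9 + 113.696 T
108176 − 9241.9 = 2517.614 T
T = 98934.1 / 2517.614 = 39.30 °C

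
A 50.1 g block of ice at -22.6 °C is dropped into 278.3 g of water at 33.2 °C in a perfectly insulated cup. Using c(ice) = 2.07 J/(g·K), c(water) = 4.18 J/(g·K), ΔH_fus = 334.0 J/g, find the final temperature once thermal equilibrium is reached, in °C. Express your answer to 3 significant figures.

T_f = 14.2 °C

Heat to bring ice to 0 °C and melt it: q₁ = 50.1×2.07×22.6 + 50.1×334.0 = 19077 J
Heat the water can supply cooling to 0 °C: 278.3×4.18×33.2 = 38621.4 J > q₁, so all ice melts.
Energy balance: 278.3×4.18×(33.2 − T) = 19077 + 50.1×4.18×(T − 0)
1163.294(33.2 − T) = 19077 + 209.418 T
38621.4 − 19077 = 1372.712 T
T = 19544.4 / 1372.712 = 14.24 °C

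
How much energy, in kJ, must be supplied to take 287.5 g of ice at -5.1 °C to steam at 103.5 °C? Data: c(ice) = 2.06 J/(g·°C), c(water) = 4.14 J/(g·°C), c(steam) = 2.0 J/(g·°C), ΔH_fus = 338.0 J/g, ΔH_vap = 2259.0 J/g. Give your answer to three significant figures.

q1 (heat ice -5.1→0.0 °C): 287.5 × 2.06 × 5.1 = 3020 J
q2 (melt at 0 °C): 287.5 × 338.0 = 97175 J
q3 (heat water 0.0→100.0 °C): 287.5 × 4.14 × 100.0 = 119025 J
q4 (vaporize at 100 °C): 287.5 × 2259.0 = 649463 J
q5 (heat steam 100.0→103.5 °C): 287.5 × 2.0 × 3.5 = 2013 J
Total: 3020 + 97175 + 119025 + 649463 + 2013 = 870696 J = 871 kJ

q = 871 kJ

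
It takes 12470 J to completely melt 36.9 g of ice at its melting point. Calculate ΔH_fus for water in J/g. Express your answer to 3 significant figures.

ΔH_fus = 338 J/g

ΔH_fus = q / m = 12470 / 36.9 = 338 J/g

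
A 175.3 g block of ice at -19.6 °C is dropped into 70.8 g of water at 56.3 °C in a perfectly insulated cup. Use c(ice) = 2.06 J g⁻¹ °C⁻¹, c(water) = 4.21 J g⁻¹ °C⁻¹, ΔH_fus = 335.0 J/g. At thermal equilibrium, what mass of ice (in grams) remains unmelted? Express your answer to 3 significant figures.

m_ice remaining = 146 g

Heat to warm all ice to 0 °C: 175.3×2.06×19.6 = 7077.9 J
Heat released by water cooling to 0 °C: 70.8×4.21×56.3 = 16781 J
16781 J < 7077.9 + 175.3×335.0 = 65803.4 J, so not all ice melts; final T = 0 °C.
Heat left for melting: 16781 − 7077.9 = 9703.1 J
Mass melted = 9703.1 / 335.0 = 28.96 g
Ice remaining = 175.3 − 28.96 = 146.34 g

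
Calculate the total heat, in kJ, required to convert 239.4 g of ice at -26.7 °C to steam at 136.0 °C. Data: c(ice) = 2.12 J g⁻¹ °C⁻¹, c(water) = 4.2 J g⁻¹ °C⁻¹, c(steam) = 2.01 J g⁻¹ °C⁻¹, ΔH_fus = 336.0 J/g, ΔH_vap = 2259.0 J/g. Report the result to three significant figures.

q1 (heat ice -26.7→0.0 °C): 239.4 × 2.12 × 26.7 = 13551 J
q2 (melt at 0 °C): 239.4 × 336.0 = 80438 J
q3 (heat water 0.0→100.0 °C): 239.4 × 4.2 × 100.0 = 100548 J
q4 (vaporize at 100 °C): 239.4 × 2259.0 = 540805 J
q5 (heat steam 100.0→136.0 °C): 239.4 × 2.01 × 36.0 = 17323 J
Total: 13551 + 80438 + 100548 + 540805 + 17323 = 752665 J = 753 kJ

q = 753 kJ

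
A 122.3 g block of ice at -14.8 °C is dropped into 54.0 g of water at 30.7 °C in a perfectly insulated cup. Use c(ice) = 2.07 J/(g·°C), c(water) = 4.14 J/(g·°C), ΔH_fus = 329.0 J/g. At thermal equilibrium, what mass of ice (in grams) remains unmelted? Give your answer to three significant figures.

Heat to warm all ice to 0 °C: 122.3×2.07×14.8 = 3746.8 J
Heat released by water cooling to 0 °C: 54.0×4.14×30.7 = 6863.3 J
6863.3 J < 3746.8 + 122.3×329.0 = 43983.5 J, so not all ice melts; final T = 0 °C.
Heat left for melting: 6863.3 − 3746.8 = 3116.5 J
Mass melted = 3116.5 / 329.0 = 9.473 g
Ice remaining = 122.3 − 9.473 = 112.827 g

m_ice remaining = 113 g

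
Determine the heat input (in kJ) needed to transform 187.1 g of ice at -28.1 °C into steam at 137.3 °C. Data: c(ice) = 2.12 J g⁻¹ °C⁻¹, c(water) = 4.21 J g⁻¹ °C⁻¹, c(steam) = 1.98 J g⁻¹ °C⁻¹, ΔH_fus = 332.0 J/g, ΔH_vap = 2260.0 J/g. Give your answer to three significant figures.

q = 589 kJ

q1 (heat ice -28.1→0.0 °C): 187.1 × 2.12 × 28.1 = 11146 J
q2 (melt at 0 °C): 187.1 × 332.0 = 62117 J
q3 (heat water 0.0→100.0 °C): 187.1 × 4.21 × 100.0 = 78769 J
q4 (vaporize at 100 °C): 187.1 × 2260.0 = 422846 J
q5 (heat steam 100.0→137.3 °C): 187.1 × 1.98 × 37.3 = 13818 J
Total: 11146 + 62117 + 78769 + 422846 + 13818 = 588696 J = 589 kJ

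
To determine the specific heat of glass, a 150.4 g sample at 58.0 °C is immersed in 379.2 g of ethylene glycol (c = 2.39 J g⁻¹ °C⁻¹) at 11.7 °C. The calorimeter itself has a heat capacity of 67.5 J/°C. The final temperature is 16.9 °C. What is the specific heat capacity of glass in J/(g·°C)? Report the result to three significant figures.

c = 0.819 J/(g·°C)

q_gained = (379.2 × 2.39 + 67.5) × (16.9 − 11.7) = 5064 J
q_lost = 150.4 × c × (58.0 − 16.9) = 6181.44 c
Set equal: c = 5064 / 6181.44 = 0.819 J/(g·°C)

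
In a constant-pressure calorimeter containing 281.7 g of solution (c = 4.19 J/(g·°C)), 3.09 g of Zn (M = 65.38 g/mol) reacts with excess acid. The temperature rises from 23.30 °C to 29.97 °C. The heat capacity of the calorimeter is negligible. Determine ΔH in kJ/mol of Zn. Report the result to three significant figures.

|ΔT| = |29.97 − 23.30| = 6.67 °C
|q_surr| = (281.7 × 4.19) × 6.67 = 1180.323 × 6.67 = 7873 J
n(Zn) = 3.09 / 65.38 = 0.04726 mol
Temperature rose, so q_rxn = −|q_surr| = -7.873 kJ
ΔH = q_rxn / n = -166.6 kJ/mol

ΔH = -167 kJ/mol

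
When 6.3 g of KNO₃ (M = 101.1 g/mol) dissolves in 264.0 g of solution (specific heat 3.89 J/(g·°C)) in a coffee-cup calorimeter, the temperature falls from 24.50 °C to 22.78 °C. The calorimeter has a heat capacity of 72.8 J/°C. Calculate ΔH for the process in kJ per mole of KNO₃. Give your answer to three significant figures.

|ΔT| = |22.78 − 24.50| = 1.72 °C
|q_surr| = (264.0 × 3.89 + 72.8) × 1.72 = 1099.76 × 1.72 = 1892 J
n(KNO₃) = 6.3 / 101.1 = 0.06231 mol
Temperature fell, so q_rxn = +|q_surr| = 1.892 kJ
ΔH = q_rxn / n = 30.36 kJ/mol

ΔH = 30.4 kJ/mol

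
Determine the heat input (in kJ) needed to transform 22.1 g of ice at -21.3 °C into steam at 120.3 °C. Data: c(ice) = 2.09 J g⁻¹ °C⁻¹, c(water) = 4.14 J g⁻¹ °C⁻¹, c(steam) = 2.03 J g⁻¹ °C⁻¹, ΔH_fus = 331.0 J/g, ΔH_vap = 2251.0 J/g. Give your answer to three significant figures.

q1 (heat ice -21.3→0.0 °C): 22.1 × 2.09 × 21.3 = 984 J
q2 (melt at 0 °C): 22.1 × 331.0 = 7315 J
q3 (heat water 0.0→100.0 °C): 22.1 × 4.14 × 100.0 = 9149 J
q4 (vaporize at 100 °C): 22.1 × 2251.0 = 49747 J
q5 (heat steam 100.0→120.3 °C): 22.1 × 2.03 × 20.3 = 911 J
Total: 984 + 7315 + 9149 + 49747 + 911 = 68106 J = 68.1 kJ

q = 68.1 kJ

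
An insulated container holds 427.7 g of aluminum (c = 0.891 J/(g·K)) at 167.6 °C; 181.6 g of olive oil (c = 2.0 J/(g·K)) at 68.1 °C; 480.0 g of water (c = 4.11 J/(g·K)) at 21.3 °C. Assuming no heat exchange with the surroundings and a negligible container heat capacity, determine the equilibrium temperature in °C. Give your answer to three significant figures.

T_f = 48.1 °C

Σ mᵢcᵢ(T − Tᵢ) = 0  ⇒  T = Σ mᵢcᵢTᵢ / Σ mᵢcᵢ
Σ mᵢcᵢ = 427.7×0.891 + 181.6×2.0 + 480.0×4.11 = 2717.0807
Σ mᵢcᵢTᵢ = 381.0807×167.6 + 363.2×68.1 + 1972.8×21.3 = 130620
T = 130620 / 2717.0807 = 48.07 °C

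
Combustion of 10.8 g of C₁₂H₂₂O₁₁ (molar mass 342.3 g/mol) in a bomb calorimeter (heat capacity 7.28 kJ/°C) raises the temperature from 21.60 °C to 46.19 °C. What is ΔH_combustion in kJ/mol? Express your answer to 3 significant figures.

ΔT = 46.19 − 21.60 = 24.59 °C
q_cal = C_cal × ΔT = 7.28 × 24.59 = 179.0152 kJ
n = 10.8 / 342.3 = 0.03155 mol
q_rxn = −q_cal = -179.0152 kJ
ΔH = -179.0152 / 0.03155 = -5674 kJ/mol

ΔH = -5670 kJ/mol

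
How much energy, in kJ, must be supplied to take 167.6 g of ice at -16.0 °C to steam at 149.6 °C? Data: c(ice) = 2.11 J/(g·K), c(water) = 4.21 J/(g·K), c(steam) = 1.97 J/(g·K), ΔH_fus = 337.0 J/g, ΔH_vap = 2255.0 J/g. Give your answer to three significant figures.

q1 (heat ice -16.0→0.0 °C): 167.6 × 2.11 × 16.0 = 5658 J
q2 (melt at 0 °C): 167.6 × 337.0 = 56481 J
q3 (heat water 0.0→100.0 °C): 167.6 × 4.21 × 100.0 = 70560 J
q4 (vaporize at 100 °C): 167.6 × 2255.0 = 377938 J
q5 (heat steam 100.0→149.6 °C): 167.6 × 1.97 × 49.6 = 16377 J
Total: 5658 + 56481 + 70560 + 377938 + 16377 = 527014 J = 527 kJ

q = 527 kJ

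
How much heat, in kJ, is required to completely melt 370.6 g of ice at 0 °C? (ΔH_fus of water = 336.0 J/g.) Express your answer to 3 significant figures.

q = 125 kJ

q = m × ΔH_fus = 370.6 × 336.0 = 124500 J = 125 kJ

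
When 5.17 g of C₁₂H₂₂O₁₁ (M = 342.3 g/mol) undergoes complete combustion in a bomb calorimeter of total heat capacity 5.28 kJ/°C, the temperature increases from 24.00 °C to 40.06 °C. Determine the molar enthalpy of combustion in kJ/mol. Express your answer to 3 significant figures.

ΔT = 40.06 − 24.00 = 16.06 °C
q_cal = C_cal × ΔT = 5.28 × 16.06 = 84.7968 kJ
n = 5.17 / 342.3 = 0.015104 mol
q_rxn = −q_cal = -84.7968 kJ
ΔH = -84.7968 / 0.015104 = -5614 kJ/mol

ΔH = -5610 kJ/mol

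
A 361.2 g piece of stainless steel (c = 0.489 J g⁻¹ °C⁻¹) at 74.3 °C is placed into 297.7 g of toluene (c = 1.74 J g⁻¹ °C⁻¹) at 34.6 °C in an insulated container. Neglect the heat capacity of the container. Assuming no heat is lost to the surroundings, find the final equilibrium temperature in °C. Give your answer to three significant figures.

Heat lost by stainless steel = heat gained by toluene.
(361.2)(0.489)(74.3 − T) = (297.7)(1.74)(T − 34.6)
176.6268 (74.3 − T) = 517.998 (T − 34.6)
13123 − 176.6268 T = 517.998 T − 17923
31046 = 694.6248 T
T = 44.69 °C

T_f = 44.7 °C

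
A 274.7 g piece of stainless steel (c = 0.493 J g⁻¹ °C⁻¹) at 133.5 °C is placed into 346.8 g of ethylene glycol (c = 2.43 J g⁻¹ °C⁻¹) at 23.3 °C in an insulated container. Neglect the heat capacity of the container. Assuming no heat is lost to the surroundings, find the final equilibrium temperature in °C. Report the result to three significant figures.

Heat lost by stainless steel = heat gained by ethylene glycol.
(274.7)(0.493)(133.5 − T) = (346.8)(2.43)(T − 23.3)
135.4271 (133.5 − T) = 842.724 (T − 23.3)
18080 − 135.4271 T = 842.724 T − 19635
37715 = 978.1511 T
T = 38.56 °C

T_f = 38.6 °C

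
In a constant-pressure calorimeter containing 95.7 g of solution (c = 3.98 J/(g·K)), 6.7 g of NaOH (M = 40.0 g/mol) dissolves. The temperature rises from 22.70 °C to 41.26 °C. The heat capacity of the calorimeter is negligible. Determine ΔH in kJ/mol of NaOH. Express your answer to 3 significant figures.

ΔH = -42.2 kJ/mol

|ΔT| = |41.26 − 22.70| = 18.56 °C
|q_surr| = (95.7 × 3.98) × 18.56 = 380.886 × 18.56 = 7069 J
n(NaOH) = 6.7 / 40.0 = 0.1675 mol
Temperature rose, so q_rxn = −|q_surr| = -7.069 kJ
ΔH = q_rxn / n = -42.20 kJ/mol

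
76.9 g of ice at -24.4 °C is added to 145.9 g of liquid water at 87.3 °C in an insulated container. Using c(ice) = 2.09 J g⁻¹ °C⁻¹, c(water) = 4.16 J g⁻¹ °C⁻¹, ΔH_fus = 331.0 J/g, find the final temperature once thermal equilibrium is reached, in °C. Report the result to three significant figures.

Heat to bring ice to 0 °C and melt it: q₁ = 76.9×2.09×24.4 + 76.9×331.0 = 29375 J
Heat the water can supply cooling to 0 °C: 145.9×4.16×87.3 = 52986.2 J > q₁, so all ice melts.
Energy balance: 145.9×4.16×(87.3 − T) = 29375 + 76.9×4.16×(T − 0)
606.944(87.3 − T) = 29375 + 319.904 T
52986.2 − 29375 = 926.848 T
T = 23611.2 / 926.848 = 25.47 °C

T_f = 25.5 °C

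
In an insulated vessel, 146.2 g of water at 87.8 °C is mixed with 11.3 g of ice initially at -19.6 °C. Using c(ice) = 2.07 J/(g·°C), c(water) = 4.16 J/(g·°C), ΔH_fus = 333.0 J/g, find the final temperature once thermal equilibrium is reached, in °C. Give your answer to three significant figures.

T_f = 75.1 °C

Heat to bring ice to 0 °C and melt it: q₁ = 11.3×2.07×19.6 + 11.3×333.0 = 4221.4 J
Heat the water can supply cooling to 0 °C: 146.2×4.16×87.8 = 53399.3 J > q₁, so all ice melts.
Energy balance: 146.2×4.16×(87.8 − T) = 4221.4 + 11.3×4.16×(T − 0)
608.192(87.8 − T) = 4221.4 + 47.008 T
53399.3 − 4221.4 = 655.200 T
T = 49177.9 / 655.200 = 75.06 °C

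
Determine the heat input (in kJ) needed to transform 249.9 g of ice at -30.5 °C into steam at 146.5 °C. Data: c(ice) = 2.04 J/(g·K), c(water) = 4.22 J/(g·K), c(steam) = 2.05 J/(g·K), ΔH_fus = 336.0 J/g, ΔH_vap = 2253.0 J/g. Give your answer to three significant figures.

q = 792 kJ

q1 (heat ice -30.5→0.0 °C): 249.9 × 2.04 × 30.5 = 15549 J
q2 (melt at 0 °C): 249.9 × 336.0 = 83966 J
q3 (heat water 0.0→100.0 °C): 249.9 × 4.22 × 100.0 = 105458 J
q4 (vaporize at 100 °C): 249.9 × 2253.0 = 563025 J
q5 (heat steam 100.0→146.5 °C): 249.9 × 2.05 × 46.5 = 23822 J
Total: 15549 + 83966 + 105458 + 563025 + 23822 = 791820 J = 792 kJ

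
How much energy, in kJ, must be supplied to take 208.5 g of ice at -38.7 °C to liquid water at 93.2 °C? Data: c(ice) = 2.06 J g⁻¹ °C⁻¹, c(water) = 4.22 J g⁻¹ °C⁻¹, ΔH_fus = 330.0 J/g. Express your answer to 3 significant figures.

q = 167 kJ

q1 (heat ice -38.7→0.0 °C): 208.5 × 2.06 × 38.7 = 16622 J
q2 (melt at 0 °C): 208.5 × 330.0 = 68805 J
q3 (heat water 0.0→93.2 °C): 208.5 × 4.22 × 93.2 = 82004 J
Total: 16622 + 68805 + 82004 = 167431 J = 167 kJ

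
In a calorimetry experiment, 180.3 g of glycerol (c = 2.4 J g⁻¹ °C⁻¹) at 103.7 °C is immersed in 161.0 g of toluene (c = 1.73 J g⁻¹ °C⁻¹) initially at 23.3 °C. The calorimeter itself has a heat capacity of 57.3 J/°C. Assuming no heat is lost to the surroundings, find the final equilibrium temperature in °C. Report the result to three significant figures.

T_f = 68.6 °C

Heat lost by glycerol = heat gained by toluene + calorimeter.
(180.3)(2.4)(103.7 − T) = [(161.0)(1.73) + 57.3](T − 23.3)
432.72 (103.7 − T) = 335.83 (T − 23.3)
44873 − 432.72 T = 335.83 T − 7824.8
52697.8 = 768.55 T
T = 68.57 °C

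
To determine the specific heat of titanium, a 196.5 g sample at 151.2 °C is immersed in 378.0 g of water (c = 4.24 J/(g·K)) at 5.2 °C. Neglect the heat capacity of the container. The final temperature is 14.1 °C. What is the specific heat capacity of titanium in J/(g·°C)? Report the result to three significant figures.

c = 0.529 J/(g·°C)

q_gained = (378.0 × 4.24) × (14.1 − 5.2) = 14260 J
q_lost = 196.5 × c × (151.2 − 14.1) = 26940.15 c
Set equal: c = 14260 / 26940.15 = 0.529 J/(g·°C)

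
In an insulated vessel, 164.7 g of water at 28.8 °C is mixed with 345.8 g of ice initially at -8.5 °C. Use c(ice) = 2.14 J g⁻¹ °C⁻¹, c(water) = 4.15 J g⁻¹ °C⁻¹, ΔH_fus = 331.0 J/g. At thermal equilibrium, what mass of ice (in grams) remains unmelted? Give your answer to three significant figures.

Heat to warm all ice to 0 °C: 345.8×2.14×8.5 = 6290.1 J
Heat released by water cooling to 0 °C: 164.7×4.15×28.8 = 19685 J
19685 J < 6290.1 + 345.8×331.0 = 120749.9 J, so not all ice melts; final T = 0 °C.
Heat left for melting: 19685 − 6290.1 = 13394.9 J
Mass melted = 13394.9 / 331.0 = 40.47 g
Ice remaining = 345.8 − 40.47 = 305.33 g

m_ice remaining = 305 g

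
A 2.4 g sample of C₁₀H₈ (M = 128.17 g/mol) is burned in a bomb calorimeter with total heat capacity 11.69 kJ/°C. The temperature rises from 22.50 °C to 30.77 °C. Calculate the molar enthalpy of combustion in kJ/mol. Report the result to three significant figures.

ΔT = 30.77 − 22.50 = 8.27 °C
q_cal = C_cal × ΔT = 11.69 × 8.27 = 96.6763 kJ
n = 2.4 / 128.17 = 0.01873 mol
q_rxn = −q_cal = -96.6763 kJ
ΔH = -96.6763 / 0.01873 = -5162 kJ/mol

ΔH = -5160 kJ/mol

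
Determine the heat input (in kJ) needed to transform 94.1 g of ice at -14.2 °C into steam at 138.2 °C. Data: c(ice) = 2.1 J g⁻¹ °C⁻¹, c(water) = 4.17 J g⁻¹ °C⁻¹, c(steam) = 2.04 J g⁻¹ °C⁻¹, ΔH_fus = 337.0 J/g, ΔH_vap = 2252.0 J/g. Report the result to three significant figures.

q1 (heat ice -14.2→0.0 °C): 94.1 × 2.1 × 14.2 = 2806 J
q2 (melt at 0 °C): 94.1 × 337.0 = 31712 J
q3 (heat water 0.0→100.0 °C): 94.1 × 4.17 × 100.0 = 39240 J
q4 (vaporize at 100 °C): 94.1 × 2252.0 = 211913 J
q5 (heat steam 100.0→138.2 °C): 94.1 × 2.04 × 38.2 = 7333 J
Total: 2806 + 31712 + 39240 + 211913 + 7333 = 293004 J = 293 kJ

q = 293 kJ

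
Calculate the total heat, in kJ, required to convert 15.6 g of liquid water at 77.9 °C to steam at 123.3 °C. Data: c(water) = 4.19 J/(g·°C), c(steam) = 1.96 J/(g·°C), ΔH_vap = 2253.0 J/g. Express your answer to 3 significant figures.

q = 37.3 kJ

q1 (heat water 77.9→100.0 °C): 15.6 × 4.19 × 22.1 = 1445 J
q2 (vaporize at 100 °C): 15.6 × 2253.0 = 35147 J
q3 (heat steam 100.0→123.3 °C): 15.6 × 1.96 × 23.3 = 712 J
Total: 1445 + 35147 + 712 = 37304 J = 37.3 kJ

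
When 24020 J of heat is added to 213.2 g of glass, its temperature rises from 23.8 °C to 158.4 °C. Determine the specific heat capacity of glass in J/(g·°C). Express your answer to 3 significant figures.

c = 0.837 J/(g·°C)

c = q / (m ΔT) = 24020 / (213.2 × 134.6)
c = 24020 / 28696.72 = 0.837 J/(g·°C)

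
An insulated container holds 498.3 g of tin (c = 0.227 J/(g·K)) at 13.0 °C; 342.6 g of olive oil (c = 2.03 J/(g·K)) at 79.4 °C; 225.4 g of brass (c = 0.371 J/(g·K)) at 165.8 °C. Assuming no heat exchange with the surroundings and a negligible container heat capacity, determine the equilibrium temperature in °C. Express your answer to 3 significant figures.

Σ mᵢcᵢ(T − Tᵢ) = 0  ⇒  T = Σ mᵢcᵢTᵢ / Σ mᵢcᵢ
Σ mᵢcᵢ = 498.3×0.227 + 342.6×2.03 + 225.4×0.371 = 892.2155
Σ mᵢcᵢTᵢ = 113.1141×13.0 + 695.478×79.4 + 83.6234×165.8 = 70556
T = 70556 / 892.2155 = 79.08 °C

T_f = 79.1 °C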